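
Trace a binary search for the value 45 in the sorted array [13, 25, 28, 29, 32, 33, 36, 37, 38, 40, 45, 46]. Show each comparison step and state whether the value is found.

Binary search for 45 in [13, 25, 28, 29, 32, 33, 36, 37, 38, 40, 45, 46]:

lo=0, hi=11, mid=5, arr[mid]=33 -> 33 < 45, search right half
lo=6, hi=11, mid=8, arr[mid]=38 -> 38 < 45, search right half
lo=9, hi=11, mid=10, arr[mid]=45 -> Found target at index 10!

Binary search finds 45 at index 10 after 3 comparisons. The search repeatedly halves the search space by comparing with the middle element.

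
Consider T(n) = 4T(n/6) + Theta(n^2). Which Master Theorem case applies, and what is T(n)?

Master Theorem for T(n) = 4T(n/6) + O(n^2):

a = 4, b = 6, c = 2
log_b(a) = log_6(4) = 0.7737

Case 3: c = 2 > log_6(4) = 0.7737
T(n) = O(n^2) = O(n^2)

For T(n) = 4T(n/6) + O(n^2): log_6(4) = 0.7737. This is Case 3 of the Master Theorem (c > log_b(a), work dominated by root), giving O(n^2).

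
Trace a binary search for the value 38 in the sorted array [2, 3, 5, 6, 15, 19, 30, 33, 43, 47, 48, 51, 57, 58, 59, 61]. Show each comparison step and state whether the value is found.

Binary search for 38 in [2, 3, 5, 6, 15, 19, 30, 33, 43, 47, 48, 51, 57, 58, 59, 61]:

lo=0, hi=15, mid=7, arr[mid]=33 -> 33 < 38, search right half
lo=8, hi=15, mid=11, arr[mid]=51 -> 51 > 38, search left half
lo=8, hi=10, mid=9, arr[mid]=47 -> 47 > 38, search left half
lo=8, hi=8, mid=8, arr[mid]=43 -> 43 > 38, search left half
lo=8 > hi=7, target 38 not found

Binary search determines that 38 is not in the array after 4 comparisons. The search space was exhausted without finding the target.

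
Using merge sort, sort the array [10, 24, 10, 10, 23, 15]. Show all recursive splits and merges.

Merge sort trace:

Split: [10, 24, 10, 10, 23, 15] -> [10, 24, 10] and [10, 23, 15]
  Split: [10, 24, 10] -> [10] and [24, 10]
    Split: [24, 10] -> [24] and [10]
    Merge: [24] + [10] -> [10, 24]
  Merge: [10] + [10, 24] -> [10, 10, 24]
  Split: [10, 23, 15] -> [10] and [23, 15]
    Split: [23, 15] -> [23] and [15]
    Merge: [23] + [15] -> [15, 23]
  Merge: [10] + [15, 23] -> [10, 15, 23]
Merge: [10, 10, 24] + [10, 15, 23] -> [10, 10, 10, 15, 23, 24]

Final sorted array: [10, 10, 10, 15, 23, 24]

The merge sort proceeds by recursively splitting the array and merging sorted halves.
After all merges, the sorted array is [10, 10, 10, 15, 23, 24].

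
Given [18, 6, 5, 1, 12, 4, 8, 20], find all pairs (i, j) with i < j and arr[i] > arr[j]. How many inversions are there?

Finding inversions in [18, 6, 5, 1, 12, 4, 8, 20]:

(0, 1): arr[0]=18 > arr[1]=6
(0, 2): arr[0]=18 > arr[2]=5
(0, 3): arr[0]=18 > arr[3]=1
(0, 4): arr[0]=18 > arr[4]=12
(0, 5): arr[0]=18 > arr[5]=4
(0, 6): arr[0]=18 > arr[6]=8
(1, 2): arr[1]=6 > arr[2]=5
(1, 3): arr[1]=6 > arr[3]=1
(1, 5): arr[1]=6 > arr[5]=4
(2, 3): arr[2]=5 > arr[3]=1
(2, 5): arr[2]=5 > arr[5]=4
(4, 5): arr[4]=12 > arr[5]=4
(4, 6): arr[4]=12 > arr[6]=8

Total inversions: 13

The array has 13 inversion(s): (0,1), (0,2), (0,3), (0,4), (0,5), (0,6), (1,2), (1,3), (1,5), (2,3), (2,5), (4,5), (4,6). Each pair (i,j) satisfies i < j and arr[i] > arr[j].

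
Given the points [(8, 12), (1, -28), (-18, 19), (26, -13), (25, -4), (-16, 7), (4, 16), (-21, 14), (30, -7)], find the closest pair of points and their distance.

Computing all pairwise distances among 9 points:

d((8, 12), (1, -28)) = 40.6079
d((8, 12), (-18, 19)) = 26.9258
d((8, 12), (26, -13)) = 30.8058
d((8, 12), (25, -4)) = 23.3452
d((8, 12), (-16, 7)) = 24.5153
d((8, 12), (4, 16)) = 5.6569 <-- minimum
d((8, 12), (-21, 14)) = 29.0689
d((8, 12), (30, -7)) = 29.0689
d((1, -28), (-18, 19)) = 50.6952
d((1, -28), (26, -13)) = 29.1548
d((1, -28), (25, -4)) = 33.9411
d((1, -28), (-16, 7)) = 38.9102
d((1, -28), (4, 16)) = 44.1022
d((1, -28), (-21, 14)) = 47.4131
d((1, -28), (30, -7)) = 35.805
d((-18, 19), (26, -13)) = 54.4059
d((-18, 19), (25, -4)) = 48.7647
d((-18, 19), (-16, 7)) = 12.1655
d((-18, 19), (4, 16)) = 22.2036
d((-18, 19), (-21, 14)) = 5.831
d((-18, 19), (30, -7)) = 54.5894
d((26, -13), (25, -4)) = 9.0554
d((26, -13), (-16, 7)) = 46.5188
d((26, -13), (4, 16)) = 36.4005
d((26, -13), (-21, 14)) = 54.2033
d((26, -13), (30, -7)) = 7.2111
d((25, -4), (-16, 7)) = 42.45
d((25, -4), (4, 16)) = 29.0
d((25, -4), (-21, 14)) = 49.3964
d((25, -4), (30, -7)) = 5.831
d((-16, 7), (4, 16)) = 21.9317
d((-16, 7), (-21, 14)) = 8.6023
d((-16, 7), (30, -7)) = 48.0833
d((4, 16), (-21, 14)) = 25.0799
d((4, 16), (30, -7)) = 34.7131
d((-21, 14), (30, -7)) = 55.1543

Closest pair: (8, 12) and (4, 16) with distance 5.6569

The closest pair is (8, 12) and (4, 16) with Euclidean distance 5.6569. For 9 points, brute-force pairwise comparison is shown above. For large n, the divide-and-conquer algorithm (sort by x, recurse on halves, check the dividing strip) achieves O(n log n).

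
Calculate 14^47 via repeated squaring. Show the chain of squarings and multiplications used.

Computing 14^47 by squaring (build up from 14^1; each line after the first costs one multiplication):

14^1 = 14
14^2 = (14^1)^2 = 14^2 = 196
14^4 = (14^2)^2 = 196^2 = 38416
14^5 = 14 * 14^4 = 14 * 38416 = 537824
14^10 = (14^5)^2 = 537824^2 = 289254654976
14^11 = 14 * 14^10 = 14 * 289254654976 = 4049565169664
14^22 = (14^11)^2 = 4049565169664^2 = 16398978063355821105872896
14^23 = 14 * 14^22 = 14 * 16398978063355821105872896 = 229585692886981495482220544
14^46 = (14^23)^2 = 229585692886981495482220544^2 = 52709590378395385649697127909589319306203213055655936
14^47 = 14 * 14^46 = 14 * 52709590378395385649697127909589319306203213055655936 = 737934265297535399095759790734250470286844982779183104

Result: 737934265297535399095759790734250470286844982779183104
Multiplications needed: 9 (9 lines after 14^1)

14^47 = 737934265297535399095759790734250470286844982779183104. Using exponentiation by squaring, this requires 9 multiplications. The key idea: if the exponent is even, square the half-power; if odd, multiply by the base once.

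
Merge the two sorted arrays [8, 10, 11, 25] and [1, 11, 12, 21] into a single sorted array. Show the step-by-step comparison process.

Merging process:

Compare 8 vs 1: take 1 from right. Merged: [1]
Compare 8 vs 11: take 8 from left. Merged: [1, 8]
Compare 10 vs 11: take 10 from left. Merged: [1, 8, 10]
Compare 11 vs 11: take 11 from left. Merged: [1, 8, 10, 11]
Compare 25 vs 11: take 11 from right. Merged: [1, 8, 10, 11, 11]
Compare 25 vs 12: take 12 from right. Merged: [1, 8, 10, 11, 11, 12]
Compare 25 vs 21: take 21 from right. Merged: [1, 8, 10, 11, 11, 12, 21]
Append remaining from left: [25]. Merged: [1, 8, 10, 11, 11, 12, 21, 25]

Final merged array: [1, 8, 10, 11, 11, 12, 21, 25]
Total comparisons: 7

The merged array is [1, 8, 10, 11, 11, 12, 21, 25], requiring 7 comparisons. The merge step runs in O(n) time where n is the total number of elements.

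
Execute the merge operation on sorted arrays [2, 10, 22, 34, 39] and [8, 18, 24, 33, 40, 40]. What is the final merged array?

Merging process:

Compare 2 vs 8: take 2 from left. Merged: [2]
Compare 10 vs 8: take 8 from right. Merged: [2, 8]
Compare 10 vs 18: take 10 from left. Merged: [2, 8, 10]
Compare 22 vs 18: take 18 from right. Merged: [2, 8, 10, 18]
Compare 22 vs 24: take 22 from left. Merged: [2, 8, 10, 18, 22]
Compare 34 vs 24: take 24 from right. Merged: [2, 8, 10, 18, 22, 24]
Compare 34 vs 33: take 33 from right. Merged: [2, 8, 10, 18, 22, 24, 33]
Compare 34 vs 40: take 34 from left. Merged: [2, 8, 10, 18, 22, 24, 33, 34]
Compare 39 vs 40: take 39 from left. Merged: [2, 8, 10, 18, 22, 24, 33, 34, 39]
Append remaining from right: [40, 40]. Merged: [2, 8, 10, 18, 22, 24, 33, 34, 39, 40, 40]

Final merged array: [2, 8, 10, 18, 22, 24, 33, 34, 39, 40, 40]
Total comparisons: 9

The merged array is [2, 8, 10, 18, 22, 24, 33, 34, 39, 40, 40], requiring 9 comparisons. The merge step runs in O(n) time where n is the total number of elements.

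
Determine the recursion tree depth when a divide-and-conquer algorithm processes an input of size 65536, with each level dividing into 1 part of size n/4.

For divide and conquer with division factor 4:

Problem sizes at each level:
Level 0: 65536
Level 1: 16384
Level 2: 4096
Level 3: 1024
Level 4: 256
Level 5: 64
Level 6: 16
Level 7: 4
Level 8: 1

The root is level 0 and the size-1 base case is level 8 (the tree spans levels 0 through 8, i.e. 9 levels counting the root), so the depth is the number of divisions: log_4(65536) = 8

The recursion tree depth is log_4(65536) = 8. At each level, the problem size is divided by 4, so it takes 8 divisions to reduce to a base case of size 1. The algorithm makes 1 recursive call at each level.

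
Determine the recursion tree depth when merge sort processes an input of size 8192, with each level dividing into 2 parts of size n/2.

For divide and conquer with division factor 2:

Problem sizes at each level:
Level 0: 8192
Level 1: 4096
Level 2: 2048
Level 3: 1024
Level 4: 512
Level 5: 256
Level 6: 128
Level 7: 64
Level 8: 32
Level 9: 16
Level 10: 8
Level 11: 4
Level 12: 2
Level 13: 1

The root is level 0 and the size-1 base case is level 13 (the tree spans levels 0 through 13, i.e. 14 levels counting the root), so the depth is the number of divisions: log_2(8192) = 13

The recursion tree depth is log_2(8192) = 13. At each level, the problem size is divided by 2, so it takes 13 divisions to reduce to a base case of size 1. The algorithm makes 2 recursive calls at each level.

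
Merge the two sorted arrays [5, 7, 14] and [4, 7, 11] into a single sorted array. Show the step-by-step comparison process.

Merging process:

Compare 5 vs 4: take 4 from right. Merged: [4]
Compare 5 vs 7: take 5 from left. Merged: [4, 5]
Compare 7 vs 7: take 7 from left. Merged: [4, 5, 7]
Compare 14 vs 7: take 7 from right. Merged: [4, 5, 7, 7]
Compare 14 vs 11: take 11 from right. Merged: [4, 5, 7, 7, 11]
Append remaining from left: [14]. Merged: [4, 5, 7, 7, 11, 14]

Final merged array: [4, 5, 7, 7, 11, 14]
Total comparisons: 5

The merged array is [4, 5, 7, 7, 11, 14], requiring 5 comparisons. The merge step runs in O(n) time where n is the total number of elements.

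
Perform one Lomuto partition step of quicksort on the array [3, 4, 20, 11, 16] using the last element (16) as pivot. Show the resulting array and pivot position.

Lomuto partition with pivot = 16:

Initial array: [3, 4, 20, 11, 16]

arr[0]=3 <= 16: swap with position 0, array becomes [3, 4, 20, 11, 16]
arr[1]=4 <= 16: swap with position 1, array becomes [3, 4, 20, 11, 16]
arr[2]=20 > 16: no swap
arr[3]=11 <= 16: swap with position 2, array becomes [3, 4, 11, 20, 16]

Place pivot at position 3: [3, 4, 11, 16, 20]
Pivot position: 3

After partitioning with pivot 16, the array becomes [3, 4, 11, 16, 20]. The pivot is placed at index 3. All elements to the left of the pivot are <= 16, and all elements to the right are > 16.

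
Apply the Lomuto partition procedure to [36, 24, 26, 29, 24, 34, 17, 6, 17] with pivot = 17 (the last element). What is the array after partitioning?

Lomuto partition with pivot = 17:

Initial array: [36, 24, 26, 29, 24, 34, 17, 6, 17]

arr[0]=36 > 17: no swap
arr[1]=24 > 17: no swap
arr[2]=26 > 17: no swap
arr[3]=29 > 17: no swap
arr[4]=24 > 17: no swap
arr[5]=34 > 17: no swap
arr[6]=17 <= 17: swap with position 0, array becomes [17, 24, 26, 29, 24, 34, 36, 6, 17]
arr[7]=6 <= 17: swap with position 1, array becomes [17, 6, 26, 29, 24, 34, 36, 24, 17]

Place pivot at position 2: [17, 6, 17, 29, 24, 34, 36, 24, 26]
Pivot position: 2

After partitioning with pivot 17, the array becomes [17, 6, 17, 29, 24, 34, 36, 24, 26]. The pivot is placed at index 2. All elements to the left of the pivot are <= 17, and all elements to the right are > 17.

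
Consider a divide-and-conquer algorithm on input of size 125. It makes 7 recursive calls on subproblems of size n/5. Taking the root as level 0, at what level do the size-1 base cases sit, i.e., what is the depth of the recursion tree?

For divide and conquer with division factor 5:

Problem sizes at each level:
Level 0: 125
Level 1: 25
Level 2: 5
Level 3: 1

The root is level 0 and the size-1 base case is level 3 (the tree spans levels 0 through 3, i.e. 4 levels counting the root), so the depth is the number of divisions: log_5(125) = 3

The recursion tree depth is log_5(125) = 3. At each level, the problem size is divided by 5, so it takes 3 divisions to reduce to a base case of size 1. The algorithm makes 7 recursive calls at each level.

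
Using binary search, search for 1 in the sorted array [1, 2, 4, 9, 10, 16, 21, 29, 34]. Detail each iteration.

Binary search for 1 in [1, 2, 4, 9, 10, 16, 21, 29, 34]:

lo=0, hi=8, mid=4, arr[mid]=10 -> 10 > 1, search left half
lo=0, hi=3, mid=1, arr[mid]=2 -> 2 > 1, search left half
lo=0, hi=0, mid=0, arr[mid]=1 -> Found target at index 0!

Binary search finds 1 at index 0 after 3 comparisons. The search repeatedly halves the search space by comparing with the middle element.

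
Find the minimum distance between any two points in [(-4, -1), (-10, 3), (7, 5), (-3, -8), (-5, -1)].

Computing all pairwise distances among 5 points:

d((-4, -1), (-10, 3)) = 7.2111
d((-4, -1), (7, 5)) = 12.53
d((-4, -1), (-3, -8)) = 7.0711
d((-4, -1), (-5, -1)) = 1.0 <-- minimum
d((-10, 3), (7, 5)) = 17.1172
d((-10, 3), (-3, -8)) = 13.0384
d((-10, 3), (-5, -1)) = 6.4031
d((7, 5), (-3, -8)) = 16.4012
d((7, 5), (-5, -1)) = 13.4164
d((-3, -8), (-5, -1)) = 7.2801

Closest pair: (-4, -1) and (-5, -1) with distance 1.0

The closest pair is (-4, -1) and (-5, -1) with Euclidean distance 1.0. For 5 points, brute-force pairwise comparison is shown above. For large n, the divide-and-conquer algorithm (sort by x, recurse on halves, check the dividing strip) achieves O(n log n).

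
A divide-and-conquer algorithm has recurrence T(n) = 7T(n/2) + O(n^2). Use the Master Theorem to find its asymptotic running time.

Master Theorem for T(n) = 7T(n/2) + O(n^2):

a = 7, b = 2, c = 2
log_b(a) = log_2(7) = 2.8074

Case 1: c = 2 < log_2(7) = 2.8074
T(n) = O(n^(log_2 7))

For T(n) = 7T(n/2) + O(n^2): log_2(7) = 2.8074. This is Case 1 of the Master Theorem (c < log_b(a), work dominated by leaves), giving O(n^(log_2 7)).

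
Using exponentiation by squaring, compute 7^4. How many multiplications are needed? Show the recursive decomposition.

Computing 7^4 by squaring (build up from 7^1; each line after the first costs one multiplication):

7^1 = 7
7^2 = (7^1)^2 = 7^2 = 49
7^4 = (7^2)^2 = 49^2 = 2401

Result: 2401
Multiplications needed: 2 (2 lines after 7^1)

7^4 = 2401. Using exponentiation by squaring, this requires 2 multiplications. The key idea: if the exponent is even, square the half-power; if odd, multiply by the base once.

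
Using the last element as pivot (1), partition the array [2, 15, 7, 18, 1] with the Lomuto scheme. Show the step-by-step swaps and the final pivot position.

Lomuto partition with pivot = 1:

Initial array: [2, 15, 7, 18, 1]

arr[0]=2 > 1: no swap
arr[1]=15 > 1: no swap
arr[2]=7 > 1: no swap
arr[3]=18 > 1: no swap

Place pivot at position 0: [1, 15, 7, 18, 2]
Pivot position: 0

After partitioning with pivot 1, the array becomes [1, 15, 7, 18, 2]. The pivot is placed at index 0. All elements to the left of the pivot are <= 1, and all elements to the right are > 1.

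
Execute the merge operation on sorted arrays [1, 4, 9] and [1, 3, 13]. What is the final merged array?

Merging process:

Compare 1 vs 1: take 1 from left. Merged: [1]
Compare 4 vs 1: take 1 from right. Merged: [1, 1]
Compare 4 vs 3: take 3 from right. Merged: [1, 1, 3]
Compare 4 vs 13: take 4 from left. Merged: [1, 1, 3, 4]
Compare 9 vs 13: take 9 from left. Merged: [1, 1, 3, 4, 9]
Append remaining from right: [13]. Merged: [1, 1, 3, 4, 9, 13]

Final merged array: [1, 1, 3, 4, 9, 13]
Total comparisons: 5

The merged array is [1, 1, 3, 4, 9, 13], requiring 5 comparisons. The merge step runs in O(n) time where n is the total number of elements.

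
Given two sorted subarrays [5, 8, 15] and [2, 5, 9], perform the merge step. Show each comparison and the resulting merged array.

Merging process:

Compare 5 vs 2: take 2 from right. Merged: [2]
Compare 5 vs 5: take 5 from left. Merged: [2, 5]
Compare 8 vs 5: take 5 from right. Merged: [2, 5, 5]
Compare 8 vs 9: take 8 from left. Merged: [2, 5, 5, 8]
Compare 15 vs 9: take 9 from right. Merged: [2, 5, 5, 8, 9]
Append remaining from left: [15]. Merged: [2, 5, 5, 8, 9, 15]

Final merged array: [2, 5, 5, 8, 9, 15]
Total comparisons: 5

The merged array is [2, 5, 5, 8, 9, 15], requiring 5 comparisons. The merge step runs in O(n) time where n is the total number of elements.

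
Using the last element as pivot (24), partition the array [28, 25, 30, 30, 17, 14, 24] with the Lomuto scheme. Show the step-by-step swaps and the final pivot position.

Lomuto partition with pivot = 24:

Initial array: [28, 25, 30, 30, 17, 14, 24]

arr[0]=28 > 24: no swap
arr[1]=25 > 24: no swap
arr[2]=30 > 24: no swap
arr[3]=30 > 24: no swap
arr[4]=17 <= 24: swap with position 0, array becomes [17, 25, 30, 30, 28, 14, 24]
arr[5]=14 <= 24: swap with position 1, array becomes [17, 14, 30, 30, 28, 25, 24]

Place pivot at position 2: [17, 14, 24, 30, 28, 25, 30]
Pivot position: 2

After partitioning with pivot 24, the array becomes [17, 14, 24, 30, 28, 25, 30]. The pivot is placed at index 2. All elements to the left of the pivot are <= 24, and all elements to the right are > 24.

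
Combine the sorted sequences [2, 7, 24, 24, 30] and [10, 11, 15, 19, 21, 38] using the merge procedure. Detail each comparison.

Merging process:

Compare 2 vs 10: take 2 from left. Merged: [2]
Compare 7 vs 10: take 7 from left. Merged: [2, 7]
Compare 24 vs 10: take 10 from right. Merged: [2, 7, 10]
Compare 24 vs 11: take 11 from right. Merged: [2, 7, 10, 11]
Compare 24 vs 15: take 15 from right. Merged: [2, 7, 10, 11, 15]
Compare 24 vs 19: take 19 from right. Merged: [2, 7, 10, 11, 15, 19]
Compare 24 vs 21: take 21 from right. Merged: [2, 7, 10, 11, 15, 19, 21]
Compare 24 vs 38: take 24 from left. Merged: [2, 7, 10, 11, 15, 19, 21, 24]
Compare 24 vs 38: take 24 from left. Merged: [2, 7, 10, 11, 15, 19, 21, 24, 24]
Compare 30 vs 38: take 30 from left. Merged: [2, 7, 10, 11, 15, 19, 21, 24, 24, 30]
Append remaining from right: [38]. Merged: [2, 7, 10, 11, 15, 19, 21, 24, 24, 30, 38]

Final merged array: [2, 7, 10, 11, 15, 19, 21, 24, 24, 30, 38]
Total comparisons: 10

The merged array is [2, 7, 10, 11, 15, 19, 21, 24, 24, 30, 38], requiring 10 comparisons. The merge step runs in O(n) time where n is the total number of elements.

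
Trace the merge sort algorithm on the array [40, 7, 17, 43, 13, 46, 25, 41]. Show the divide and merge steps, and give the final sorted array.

Merge sort trace:

Split: [40, 7, 17, 43, 13, 46, 25, 41] -> [40, 7, 17, 43] and [13, 46, 25, 41]
  Split: [40, 7, 17, 43] -> [40, 7] and [17, 43]
    Split: [40, 7] -> [40] and [7]
    Merge: [40] + [7] -> [7, 40]
    Split: [17, 43] -> [17] and [43]
    Merge: [17] + [43] -> [17, 43]
  Merge: [7, 40] + [17, 43] -> [7, 17, 40, 43]
  Split: [13, 46, 25, 41] -> [13, 46] and [25, 41]
    Split: [13, 46] -> [13] and [46]
    Merge: [13] + [46] -> [13, 46]
    Split: [25, 41] -> [25] and [41]
    Merge: [25] + [41] -> [25, 41]
  Merge: [13, 46] + [25, 41] -> [13, 25, 41, 46]
Merge: [7, 17, 40, 43] + [13, 25, 41, 46] -> [7, 13, 17, 25, 40, 41, 43, 46]

Final sorted array: [7, 13, 17, 25, 40, 41, 43, 46]

The merge sort proceeds by recursively splitting the array and merging sorted halves.
After all merges, the sorted array is [7, 13, 17, 25, 40, 41, 43, 46].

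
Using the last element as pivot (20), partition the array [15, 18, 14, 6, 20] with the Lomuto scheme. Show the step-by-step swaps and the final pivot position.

Lomuto partition with pivot = 20:

Initial array: [15, 18, 14, 6, 20]

arr[0]=15 <= 20: swap with position 0, array becomes [15, 18, 14, 6, 20]
arr[1]=18 <= 20: swap with position 1, array becomes [15, 18, 14, 6, 20]
arr[2]=14 <= 20: swap with position 2, array becomes [15, 18, 14, 6, 20]
arr[3]=6 <= 20: swap with position 3, array becomes [15, 18, 14, 6, 20]

Place pivot at position 4: [15, 18, 14, 6, 20]
Pivot position: 4

After partitioning with pivot 20, the array becomes [15, 18, 14, 6, 20]. The pivot is placed at index 4. All elements to the left of the pivot are <= 20, and all elements to the right are > 20.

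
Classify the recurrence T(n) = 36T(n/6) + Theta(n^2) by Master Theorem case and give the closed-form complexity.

Master Theorem for T(n) = 36T(n/6) + O(n^2):

a = 36, b = 6, c = 2
log_b(a) = log_6(36) = 2.0000

Case 2: c = 2 = log_6(36) = 2.0000
T(n) = O(n^2 log n) = O(n^2 log n)

For T(n) = 36T(n/6) + O(n^2): log_6(36) = 2.0000. This is Case 2 of the Master Theorem (c = log_b(a), equal work at all levels), giving O(n^2 log n).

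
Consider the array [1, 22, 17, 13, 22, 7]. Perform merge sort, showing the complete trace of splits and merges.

Merge sort trace:

Split: [1, 22, 17, 13, 22, 7] -> [1, 22, 17] and [13, 22, 7]
  Split: [1, 22, 17] -> [1] and [22, 17]
    Split: [22, 17] -> [22] and [17]
    Merge: [22] + [17] -> [17, 22]
  Merge: [1] + [17, 22] -> [1, 17, 22]
  Split: [13, 22, 7] -> [13] and [22, 7]
    Split: [22, 7] -> [22] and [7]
    Merge: [22] + [7] -> [7, 22]
  Merge: [13] + [7, 22] -> [7, 13, 22]
Merge: [1, 17, 22] + [7, 13, 22] -> [1, 7, 13, 17, 22, 22]

Final sorted array: [1, 7, 13, 17, 22, 22]

The merge sort proceeds by recursively splitting the array and merging sorted halves.
After all merges, the sorted array is [1, 7, 13, 17, 22, 22].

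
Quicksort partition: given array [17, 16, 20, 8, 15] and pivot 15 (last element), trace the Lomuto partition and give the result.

Lomuto partition with pivot = 15:

Initial array: [17, 16, 20, 8, 15]

arr[0]=17 > 15: no swap
arr[1]=16 > 15: no swap
arr[2]=20 > 15: no swap
arr[3]=8 <= 15: swap with position 0, array becomes [8, 16, 20, 17, 15]

Place pivot at position 1: [8, 15, 20, 17, 16]
Pivot position: 1

After partitioning with pivot 15, the array becomes [8, 15, 20, 17, 16]. The pivot is placed at index 1. All elements to the left of the pivot are <= 15, and all elements to the right are > 15.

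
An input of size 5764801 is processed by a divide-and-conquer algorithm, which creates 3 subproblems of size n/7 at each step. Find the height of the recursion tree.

For divide and conquer with division factor 7:

Problem sizes at each level:
Level 0: 5764801
Level 1: 823543
Level 2: 117649
Level 3: 16807
Level 4: 2401
Level 5: 343
Level 6: 49
Level 7: 7
Level 8: 1

The root is level 0 and the size-1 base case is level 8 (the tree spans levels 0 through 8, i.e. 9 levels counting the root), so the depth is the number of divisions: log_7(5764801) = 8

The recursion tree depth is log_7(5764801) = 8. At each level, the problem size is divided by 7, so it takes 8 divisions to reduce to a base case of size 1. The algorithm makes 3 recursive calls at each level.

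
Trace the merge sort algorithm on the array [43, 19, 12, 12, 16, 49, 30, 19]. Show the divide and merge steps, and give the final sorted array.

Merge sort trace:

Split: [43, 19, 12, 12, 16, 49, 30, 19] -> [43, 19, 12, 12] and [16, 49, 30, 19]
  Split: [43, 19, 12, 12] -> [43, 19] and [12, 12]
    Split: [43, 19] -> [43] and [19]
    Merge: [43] + [19] -> [19, 43]
    Split: [12, 12] -> [12] and [12]
    Merge: [12] + [12] -> [12, 12]
  Merge: [19, 43] + [12, 12] -> [12, 12, 19, 43]
  Split: [16, 49, 30, 19] -> [16, 49] and [30, 19]
    Split: [16, 49] -> [16] and [49]
    Merge: [16] + [49] -> [16, 49]
    Split: [30, 19] -> [30] and [19]
    Merge: [30] + [19] -> [19, 30]
  Merge: [16, 49] + [19, 30] -> [16, 19, 30, 49]
Merge: [12, 12, 19, 43] + [16, 19, 30, 49] -> [12, 12, 16, 19, 19, 30, 43, 49]

Final sorted array: [12, 12, 16, 19, 19, 30, 43, 49]

The merge sort proceeds by recursively splitting the array and merging sorted halves.
After all merges, the sorted array is [12, 12, 16, 19, 19, 30, 43, 49].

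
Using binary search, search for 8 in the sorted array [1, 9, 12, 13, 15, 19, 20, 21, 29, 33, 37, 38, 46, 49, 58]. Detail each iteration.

Binary search for 8 in [1, 9, 12, 13, 15, 19, 20, 21, 29, 33, 37, 38, 46, 49, 58]:

lo=0, hi=14, mid=7, arr[mid]=21 -> 21 > 8, search left half
lo=0, hi=6, mid=3, arr[mid]=13 -> 13 > 8, search left half
lo=0, hi=2, mid=1, arr[mid]=9 -> 9 > 8, search left half
lo=0, hi=0, mid=0, arr[mid]=1 -> 1 < 8, search right half
lo=1 > hi=0, target 8 not found

Binary search determines that 8 is not in the array after 4 comparisons. The search space was exhausted without finding the target.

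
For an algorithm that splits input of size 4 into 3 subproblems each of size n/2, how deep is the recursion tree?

For divide and conquer with division factor 2:

Problem sizes at each level:
Level 0: 4
Level 1: 2
Level 2: 1

The root is level 0 and the size-1 base case is level 2 (the tree spans levels 0 through 2, i.e. 3 levels counting the root), so the depth is the number of divisions: log_2(4) = 2

The recursion tree depth is log_2(4) = 2. At each level, the problem size is divided by 2, so it takes 2 divisions to reduce to a base case of size 1. The algorithm makes 3 recursive calls at each level.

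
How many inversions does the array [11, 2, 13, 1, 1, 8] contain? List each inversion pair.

Finding inversions in [11, 2, 13, 1, 1, 8]:

(0, 1): arr[0]=11 > arr[1]=2
(0, 3): arr[0]=11 > arr[3]=1
(0, 4): arr[0]=11 > arr[4]=1
(0, 5): arr[0]=11 > arr[5]=8
(1, 3): arr[1]=2 > arr[3]=1
(1, 4): arr[1]=2 > arr[4]=1
(2, 3): arr[2]=13 > arr[3]=1
(2, 4): arr[2]=13 > arr[4]=1
(2, 5): arr[2]=13 > arr[5]=8

Total inversions: 9

The array has 9 inversion(s): (0,1), (0,3), (0,4), (0,5), (1,3), (1,4), (2,3), (2,4), (2,5). Each pair (i,j) satisfies i < j and arr[i] > arr[j].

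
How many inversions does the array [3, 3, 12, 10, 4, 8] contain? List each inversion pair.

Finding inversions in [3, 3, 12, 10, 4, 8]:

(2, 3): arr[2]=12 > arr[3]=10
(2, 4): arr[2]=12 > arr[4]=4
(2, 5): arr[2]=12 > arr[5]=8
(3, 4): arr[3]=10 > arr[4]=4
(3, 5): arr[3]=10 > arr[5]=8

Total inversions: 5

The array has 5 inversion(s): (2,3), (2,4), (2,5), (3,4), (3,5). Each pair (i,j) satisfies i < j and arr[i] > arr[j].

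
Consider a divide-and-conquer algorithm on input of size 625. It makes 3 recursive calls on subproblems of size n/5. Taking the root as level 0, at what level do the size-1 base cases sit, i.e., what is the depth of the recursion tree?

For divide and conquer with division factor 5:

Problem sizes at each level:
Level 0: 625
Level 1: 125
Level 2: 25
Level 3: 5
Level 4: 1

The root is level 0 and the size-1 base case is level 4 (the tree spans levels 0 through 4, i.e. 5 levels counting the root), so the depth is the number of divisions: log_5(625) = 4

The recursion tree depth is log_5(625) = 4. At each level, the problem size is divided by 5, so it takes 4 divisions to reduce to a base case of size 1. The algorithm makes 3 recursive calls at each level.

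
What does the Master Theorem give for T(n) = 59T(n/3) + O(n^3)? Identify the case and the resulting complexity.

Master Theorem for T(n) = 59T(n/3) + O(n^3):

a = 59, b = 3, c = 3
log_b(a) = log_3(59) = 3.7115

Case 1: c = 3 < log_3(59) = 3.7115
T(n) = O(n^(log_3 59))

For T(n) = 59T(n/3) + O(n^3): log_3(59) = 3.7115. This is Case 1 of the Master Theorem (c < log_b(a), work dominated by leaves), giving O(n^(log_3 59)).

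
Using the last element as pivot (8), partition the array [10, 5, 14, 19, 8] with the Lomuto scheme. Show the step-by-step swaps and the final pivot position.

Lomuto partition with pivot = 8:

Initial array: [10, 5, 14, 19, 8]

arr[0]=10 > 8: no swap
arr[1]=5 <= 8: swap with position 0, array becomes [5, 10, 14, 19, 8]
arr[2]=14 > 8: no swap
arr[3]=19 > 8: no swap

Place pivot at position 1: [5, 8, 14, 19, 10]
Pivot position: 1

After partitioning with pivot 8, the array becomes [5, 8, 14, 19, 10]. The pivot is placed at index 1. All elements to the left of the pivot are <= 8, and all elements to the right are > 8.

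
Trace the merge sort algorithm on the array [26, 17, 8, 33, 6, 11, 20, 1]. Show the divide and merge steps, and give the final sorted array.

Merge sort trace:

Split: [26, 17, 8, 33, 6, 11, 20, 1] -> [26, 17, 8, 33] and [6, 11, 20, 1]
  Split: [26, 17, 8, 33] -> [26, 17] and [8, 33]
    Split: [26, 17] -> [26] and [17]
    Merge: [26] + [17] -> [17, 26]
    Split: [8, 33] -> [8] and [33]
    Merge: [8] + [33] -> [8, 33]
  Merge: [17, 26] + [8, 33] -> [8, 17, 26, 33]
  Split: [6, 11, 20, 1] -> [6, 11] and [20, 1]
    Split: [6, 11] -> [6] and [11]
    Merge: [6] + [11] -> [6, 11]
    Split: [20, 1] -> [20] and [1]
    Merge: [20] + [1] -> [1, 20]
  Merge: [6, 11] + [1, 20] -> [1, 6, 11, 20]
Merge: [8, 17, 26, 33] + [1, 6, 11, 20] -> [1, 6, 8, 11, 17, 20, 26, 33]

Final sorted array: [1, 6, 8, 11, 17, 20, 26, 33]

The merge sort proceeds by recursively splitting the array and merging sorted halves.
After all merges, the sorted array is [1, 6, 8, 11, 17, 20, 26, 33].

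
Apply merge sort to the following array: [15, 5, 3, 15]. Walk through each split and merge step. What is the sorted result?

Merge sort trace:

Split: [15, 5, 3, 15] -> [15, 5] and [3, 15]
  Split: [15, 5] -> [15] and [5]
  Merge: [15] + [5] -> [5, 15]
  Split: [3, 15] -> [3] and [15]
  Merge: [3] + [15] -> [3, 15]
Merge: [5, 15] + [3, 15] -> [3, 5, 15, 15]

Final sorted array: [3, 5, 15, 15]

The merge sort proceeds by recursively splitting the array and merging sorted halves.
After all merges, the sorted array is [3, 5, 15, 15].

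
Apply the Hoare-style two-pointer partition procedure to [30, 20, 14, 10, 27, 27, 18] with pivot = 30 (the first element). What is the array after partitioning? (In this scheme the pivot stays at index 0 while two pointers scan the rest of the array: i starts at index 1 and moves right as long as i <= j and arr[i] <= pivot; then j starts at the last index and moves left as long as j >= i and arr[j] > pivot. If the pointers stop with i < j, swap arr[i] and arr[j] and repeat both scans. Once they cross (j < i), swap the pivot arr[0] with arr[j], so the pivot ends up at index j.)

Hoare-style two-pointer partition with pivot = 30:

Initial array: [30, 20, 14, 10, 27, 27, 18]

Pointers start at i = 1, j = 6.
i ends at 7, j ends at 6: the pointers have crossed (j < i), so scanning stops.

Swap pivot arr[0] with arr[6] to place pivot at position 6: [18, 20, 14, 10, 27, 27, 30]
Pivot position: 6

After partitioning with pivot 30, the array becomes [18, 20, 14, 10, 27, 27, 30]. The pivot is placed at index 6. All elements to the left of the pivot are <= 30, and all elements to the right are > 30.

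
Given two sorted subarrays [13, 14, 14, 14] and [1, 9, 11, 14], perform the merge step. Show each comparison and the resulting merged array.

Merging process:

Compare 13 vs 1: take 1 from right. Merged: [1]
Compare 13 vs 9: take 9 from right. Merged: [1, 9]
Compare 13 vs 11: take 11 from right. Merged: [1, 9, 11]
Compare 13 vs 14: take 13 from left. Merged: [1, 9, 11, 13]
Compare 14 vs 14: take 14 from left. Merged: [1, 9, 11, 13, 14]
Compare 14 vs 14: take 14 from left. Merged: [1, 9, 11, 13, 14, 14]
Compare 14 vs 14: take 14 from left. Merged: [1, 9, 11, 13, 14, 14, 14]
Append remaining from right: [14]. Merged: [1, 9, 11, 13, 14, 14, 14, 14]

Final merged array: [1, 9, 11, 13, 14, 14, 14, 14]
Total comparisons: 7

The merged array is [1, 9, 11, 13, 14, 14, 14, 14], requiring 7 comparisons. The merge step runs in O(n) time where n is the total number of elements.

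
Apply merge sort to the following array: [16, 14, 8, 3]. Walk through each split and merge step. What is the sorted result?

Merge sort trace:

Split: [16, 14, 8, 3] -> [16, 14] and [8, 3]
  Split: [16, 14] -> [16] and [14]
  Merge: [16] + [14] -> [14, 16]
  Split: [8, 3] -> [8] and [3]
  Merge: [8] + [3] -> [3, 8]
Merge: [14, 16] + [3, 8] -> [3, 8, 14, 16]

Final sorted array: [3, 8, 14, 16]

The merge sort proceeds by recursively splitting the array and merging sorted halves.
After all merges, the sorted array is [3, 8, 14, 16].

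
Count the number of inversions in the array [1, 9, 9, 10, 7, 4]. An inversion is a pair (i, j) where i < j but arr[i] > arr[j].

Finding inversions in [1, 9, 9, 10, 7, 4]:

(1, 4): arr[1]=9 > arr[4]=7
(1, 5): arr[1]=9 > arr[5]=4
(2, 4): arr[2]=9 > arr[4]=7
(2, 5): arr[2]=9 > arr[5]=4
(3, 4): arr[3]=10 > arr[4]=7
(3, 5): arr[3]=10 > arr[5]=4
(4, 5): arr[4]=7 > arr[5]=4

Total inversions: 7

The array has 7 inversion(s): (1,4), (1,5), (2,4), (2,5), (3,4), (3,5), (4,5). Each pair (i,j) satisfies i < j and arr[i] > arr[j].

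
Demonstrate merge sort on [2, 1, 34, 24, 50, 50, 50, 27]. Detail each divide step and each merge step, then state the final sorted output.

Merge sort trace:

Split: [2, 1, 34, 24, 50, 50, 50, 27] -> [2, 1, 34, 24] and [50, 50, 50, 27]
  Split: [2, 1, 34, 24] -> [2, 1] and [34, 24]
    Split: [2, 1] -> [2] and [1]
    Merge: [2] + [1] -> [1, 2]
    Split: [34, 24] -> [34] and [24]
    Merge: [34] + [24] -> [24, 34]
  Merge: [1, 2] + [24, 34] -> [1, 2, 24, 34]
  Split: [50, 50, 50, 27] -> [50, 50] and [50, 27]
    Split: [50, 50] -> [50] and [50]
    Merge: [50] + [50] -> [50, 50]
    Split: [50, 27] -> [50] and [27]
    Merge: [50] + [27] -> [27, 50]
  Merge: [50, 50] + [27, 50] -> [27, 50, 50, 50]
Merge: [1, 2, 24, 34] + [27, 50, 50, 50] -> [1, 2, 24, 27, 34, 50, 50, 50]

Final sorted array: [1, 2, 24, 27, 34, 50, 50, 50]

The merge sort proceeds by recursively splitting the array and merging sorted halves.
After all merges, the sorted array is [1, 2, 24, 27, 34, 50, 50, 50].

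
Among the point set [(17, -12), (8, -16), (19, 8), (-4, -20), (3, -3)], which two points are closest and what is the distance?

Computing all pairwise distances among 5 points:

d((17, -12), (8, -16)) = 9.8489 <-- minimum
d((17, -12), (19, 8)) = 20.0998
d((17, -12), (-4, -20)) = 22.4722
d((17, -12), (3, -3)) = 16.6433
d((8, -16), (19, 8)) = 26.4008
d((8, -16), (-4, -20)) = 12.6491
d((8, -16), (3, -3)) = 13.9284
d((19, 8), (-4, -20)) = 36.2353
d((19, 8), (3, -3)) = 19.4165
d((-4, -20), (3, -3)) = 18.3848

Closest pair: (17, -12) and (8, -16) with distance 9.8489

The closest pair is (17, -12) and (8, -16) with Euclidean distance 9.8489. For 5 points, brute-force pairwise comparison is shown above. For large n, the divide-and-conquer algorithm (sort by x, recurse on halves, check the dividing strip) achieves O(n log n).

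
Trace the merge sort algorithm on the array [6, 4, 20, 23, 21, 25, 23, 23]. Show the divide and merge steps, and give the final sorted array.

Merge sort trace:

Split: [6, 4, 20, 23, 21, 25, 23, 23] -> [6, 4, 20, 23] and [21, 25, 23, 23]
  Split: [6, 4, 20, 23] -> [6, 4] and [20, 23]
    Split: [6, 4] -> [6] and [4]
    Merge: [6] + [4] -> [4, 6]
    Split: [20, 23] -> [20] and [23]
    Merge: [20] + [23] -> [20, 23]
  Merge: [4, 6] + [20, 23] -> [4, 6, 20, 23]
  Split: [21, 25, 23, 23] -> [21, 25] and [23, 23]
    Split: [21, 25] -> [21] and [25]
    Merge: [21] + [25] -> [21, 25]
    Split: [23, 23] -> [23] and [23]
    Merge: [23] + [23] -> [23, 23]
  Merge: [21, 25] + [23, 23] -> [21, 23, 23, 25]
Merge: [4, 6, 20, 23] + [21, 23, 23, 25] -> [4, 6, 20, 21, 23, 23, 23, 25]

Final sorted array: [4, 6, 20, 21, 23, 23, 23, 25]

The merge sort proceeds by recursively splitting the array and merging sorted halves.
After all merges, the sorted array is [4, 6, 20, 21, 23, 23, 23, 25].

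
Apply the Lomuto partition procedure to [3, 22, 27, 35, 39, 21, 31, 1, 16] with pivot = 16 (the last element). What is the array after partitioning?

Lomuto partition with pivot = 16:

Initial array: [3, 22, 27, 35, 39, 21, 31, 1, 16]

arr[0]=3 <= 16: swap with position 0, array becomes [3, 22, 27, 35, 39, 21, 31, 1, 16]
arr[1]=22 > 16: no swap
arr[2]=27 > 16: no swap
arr[3]=35 > 16: no swap
arr[4]=39 > 16: no swap
arr[5]=21 > 16: no swap
arr[6]=31 > 16: no swap
arr[7]=1 <= 16: swap with position 1, array becomes [3, 1, 27, 35, 39, 21, 31, 22, 16]

Place pivot at position 2: [3, 1, 16, 35, 39, 21, 31, 22, 27]
Pivot position: 2

After partitioning with pivot 16, the array becomes [3, 1, 16, 35, 39, 21, 31, 22, 27]. The pivot is placed at index 2. All elements to the left of the pivot are <= 16, and all elements to the right are > 16.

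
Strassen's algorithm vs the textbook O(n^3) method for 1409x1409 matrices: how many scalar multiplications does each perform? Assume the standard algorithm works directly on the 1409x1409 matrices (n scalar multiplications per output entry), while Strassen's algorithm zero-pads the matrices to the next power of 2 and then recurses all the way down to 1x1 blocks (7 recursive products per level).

Matrix multiplication for 1409x1409 matrices:

Strassen's algorithm requires power-of-2 dimensions. Pad 1409x1409 to 2048x2048 (next power of 2).

Standard algorithm: 1409^3 = 2797260929 multiplications
Strassen's algorithm: 7^(log2(2048)) = 7^11 = 1977326743 multiplications
Savings: 2797260929 - 1977326743 = 819934186 multiplications

Standard: 2797260929 multiplications (1409^3). Strassen: 1977326743 multiplications (7^11, after padding to 2048x2048). Strassen reduces 8 recursive multiplications to 7 at each level.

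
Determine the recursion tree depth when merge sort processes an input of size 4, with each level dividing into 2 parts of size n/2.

For divide and conquer with division factor 2:

Problem sizes at each level:
Level 0: 4
Level 1: 2
Level 2: 1

The root is level 0 and the size-1 base case is level 2 (the tree spans levels 0 through 2, i.e. 3 levels counting the root), so the depth is the number of divisions: log_2(4) = 2

The recursion tree depth is log_2(4) = 2. At each level, the problem size is divided by 2, so it takes 2 divisions to reduce to a base case of size 1. The algorithm makes 2 recursive calls at each level.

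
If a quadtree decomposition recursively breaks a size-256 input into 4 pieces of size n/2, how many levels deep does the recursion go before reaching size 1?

For divide and conquer with division factor 2:

Problem sizes at each level:
Level 0: 256
Level 1: 128
Level 2: 64
Level 3: 32
Level 4: 16
Level 5: 8
Level 6: 4
Level 7: 2
Level 8: 1

The root is level 0 and the size-1 base case is level 8 (the tree spans levels 0 through 8, i.e. 9 levels counting the root), so the depth is the number of divisions: log_2(256) = 8

The recursion tree depth is log_2(256) = 8. At each level, the problem size is divided by 2, so it takes 8 divisions to reduce to a base case of size 1. The algorithm makes 4 recursive calls at each level.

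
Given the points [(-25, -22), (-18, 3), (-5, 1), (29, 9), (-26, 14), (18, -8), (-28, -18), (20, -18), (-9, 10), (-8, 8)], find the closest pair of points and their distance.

Computing all pairwise distances among 10 points:

d((-25, -22), (-18, 3)) = 25.9615
d((-25, -22), (-5, 1)) = 30.4795
d((-25, -22), (29, 9)) = 62.2656
d((-25, -22), (-26, 14)) = 36.0139
d((-25, -22), (18, -8)) = 45.2217
d((-25, -22), (-28, -18)) = 5.0
d((-25, -22), (20, -18)) = 45.1774
d((-25, -22), (-9, 10)) = 35.7771
d((-25, -22), (-8, 8)) = 34.4819
d((-18, 3), (-5, 1)) = 13.1529
d((-18, 3), (29, 9)) = 47.3814
d((-18, 3), (-26, 14)) = 13.6015
d((-18, 3), (18, -8)) = 37.6431
d((-18, 3), (-28, -18)) = 23.2594
d((-18, 3), (20, -18)) = 43.4166
d((-18, 3), (-9, 10)) = 11.4018
d((-18, 3), (-8, 8)) = 11.1803
d((-5, 1), (29, 9)) = 34.9285
d((-5, 1), (-26, 14)) = 24.6982
d((-5, 1), (18, -8)) = 24.6982
d((-5, 1), (-28, -18)) = 29.8329
d((-5, 1), (20, -18)) = 31.4006
d((-5, 1), (-9, 10)) = 9.8489
d((-5, 1), (-8, 8)) = 7.6158
d((29, 9), (-26, 14)) = 55.2268
d((29, 9), (18, -8)) = 20.2485
d((29, 9), (-28, -18)) = 63.0714
d((29, 9), (20, -18)) = 28.4605
d((29, 9), (-9, 10)) = 38.0132
d((29, 9), (-8, 8)) = 37.0135
d((-26, 14), (18, -8)) = 49.1935
d((-26, 14), (-28, -18)) = 32.0624
d((-26, 14), (20, -18)) = 56.0357
d((-26, 14), (-9, 10)) = 17.4642
d((-26, 14), (-8, 8)) = 18.9737
d((18, -8), (-28, -18)) = 47.0744
d((18, -8), (20, -18)) = 10.198
d((18, -8), (-9, 10)) = 32.45
d((18, -8), (-8, 8)) = 30.5287
d((-28, -18), (20, -18)) = 48.0
d((-28, -18), (-9, 10)) = 33.8378
d((-28, -18), (-8, 8)) = 32.8024
d((20, -18), (-9, 10)) = 40.3113
d((20, -18), (-8, 8)) = 38.2099
d((-9, 10), (-8, 8)) = 2.2361 <-- minimum

Closest pair: (-9, 10) and (-8, 8) with distance 2.2361

The closest pair is (-9, 10) and (-8, 8) with Euclidean distance 2.2361. For 10 points, brute-force pairwise comparison is shown above. For large n, the divide-and-conquer algorithm (sort by x, recurse on halves, check the dividing strip) achieves O(n log n).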